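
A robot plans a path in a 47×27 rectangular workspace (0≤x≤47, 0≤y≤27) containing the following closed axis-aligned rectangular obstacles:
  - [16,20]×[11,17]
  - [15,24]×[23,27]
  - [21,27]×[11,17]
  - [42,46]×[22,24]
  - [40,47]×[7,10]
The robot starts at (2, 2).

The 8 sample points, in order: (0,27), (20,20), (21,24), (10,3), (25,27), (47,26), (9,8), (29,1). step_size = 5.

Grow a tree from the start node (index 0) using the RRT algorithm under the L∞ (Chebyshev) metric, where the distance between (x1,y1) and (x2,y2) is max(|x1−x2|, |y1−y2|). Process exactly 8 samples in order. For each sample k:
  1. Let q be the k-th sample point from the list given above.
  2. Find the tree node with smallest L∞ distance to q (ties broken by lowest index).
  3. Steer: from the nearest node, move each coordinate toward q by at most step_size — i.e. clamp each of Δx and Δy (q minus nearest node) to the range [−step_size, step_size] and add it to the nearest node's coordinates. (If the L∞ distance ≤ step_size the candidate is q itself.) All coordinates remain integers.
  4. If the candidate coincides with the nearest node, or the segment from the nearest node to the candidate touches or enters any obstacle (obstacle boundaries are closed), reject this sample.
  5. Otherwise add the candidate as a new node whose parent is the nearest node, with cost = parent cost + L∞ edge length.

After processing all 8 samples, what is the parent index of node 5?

1. q=(0,27) nearest=0 d=25 new=(0,7) → add node 1 parent=0 cost=5
2. q=(20,20) nearest=0 d=18 new=(7,7) → add node 2 parent=0 cost=5
3. q=(21,24) nearest=2 d=17 new=(12,12) → add node 3 parent=2 cost=10
4. q=(10,3) nearest=2 d=4 new=(10,3) → add node 4 parent=2 cost=9
5. q=(25,27) nearest=3 d=15 new=(17,17) → blocked by [16,20]×[11,17], reject
6. q=(47,26) nearest=3 d=35 new=(17,17) → blocked by [16,20]×[11,17], reject
7. q=(9,8) nearest=2 d=2 new=(9,8) → add node 5 parent=2 cost=7
8. q=(29,1) nearest=3 d=17 new=(17,7) → add node 6 parent=3 cost=15

Parent of node 5: 2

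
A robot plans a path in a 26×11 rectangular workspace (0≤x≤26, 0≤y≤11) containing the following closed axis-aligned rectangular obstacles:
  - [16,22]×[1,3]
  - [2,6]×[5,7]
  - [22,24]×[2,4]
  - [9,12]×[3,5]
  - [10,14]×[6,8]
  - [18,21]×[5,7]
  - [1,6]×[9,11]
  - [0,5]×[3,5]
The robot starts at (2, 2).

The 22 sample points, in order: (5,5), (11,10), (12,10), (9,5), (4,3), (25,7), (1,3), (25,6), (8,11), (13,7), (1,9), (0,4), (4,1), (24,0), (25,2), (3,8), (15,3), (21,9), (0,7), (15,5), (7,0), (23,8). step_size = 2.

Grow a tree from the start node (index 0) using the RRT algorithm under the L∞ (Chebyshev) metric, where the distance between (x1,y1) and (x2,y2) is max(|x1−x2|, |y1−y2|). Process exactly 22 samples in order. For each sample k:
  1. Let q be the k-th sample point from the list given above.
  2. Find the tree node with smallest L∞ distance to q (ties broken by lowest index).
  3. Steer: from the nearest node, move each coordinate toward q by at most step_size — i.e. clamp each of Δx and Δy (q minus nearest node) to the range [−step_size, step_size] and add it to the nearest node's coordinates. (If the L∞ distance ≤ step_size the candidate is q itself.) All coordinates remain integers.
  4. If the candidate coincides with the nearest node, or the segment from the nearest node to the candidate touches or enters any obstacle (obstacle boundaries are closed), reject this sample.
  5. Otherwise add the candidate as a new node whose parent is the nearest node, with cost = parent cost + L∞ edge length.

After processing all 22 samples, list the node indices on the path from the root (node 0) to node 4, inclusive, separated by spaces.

1. q=(5,5) nearest=0 d=3 new=(4,4) → blocked by [0,5]×[3,5], reject
2. q=(11,10) nearest=0 d=9 new=(4,4) → blocked by [0,5]×[3,5], reject
3. q=(12,10) nearest=0 d=10 new=(4,4) → blocked by [0,5]×[3,5], reject
4. q=(9,5) nearest=0 d=7 new=(4,4) → blocked by [0,5]×[3,5], reject
5. q=(4,3) nearest=0 d=2 new=(4,3) → blocked by [0,5]×[3,5], reject
6. q=(25,7) nearest=0 d=23 new=(4,4) → blocked by [0,5]×[3,5], reject
7. q=(1,3) nearest=0 d=1 new=(1,3) → blocked by [0,5]×[3,5], reject
8. q=(25,6) nearest=0 d=23 new=(4,4) → blocked by [0,5]×[3,5], reject
9. q=(8,11) nearest=0 d=9 new=(4,4) → blocked by [0,5]×[3,5], reject
10. q=(13,7) nearest=0 d=11 new=(4,4) → blocked by [0,5]×[3,5], reject
11. q=(1,9) nearest=0 d=7 new=(1,4) → blocked by [0,5]×[3,5], reject
12. q=(0,4) nearest=0 d=2 new=(0,4) → blocked by [0,5]×[3,5], reject
13. q=(4,1) nearest=0 d=2 new=(4,1) → add node 1 parent=0 cost=2
14. q=(24,0) nearest=1 d=20 new=(6,0) → add node 2 parent=1 cost=4
15. q=(25,2) nearest=2 d=19 new=(8,2) → add node 3 parent=2 cost=6
16. q=(3,8) nearest=0 d=6 new=(3,4) → blocked by [0,5]×[3,5], reject
17. q=(15,3) nearest=3 d=7 new=(10,3) → blocked by [9,12]×[3,5], reject
18. q=(21,9) nearest=3 d=13 new=(10,4) → blocked by [9,12]×[3,5], reject
19. q=(0,7) nearest=0 d=5 new=(0,4) → blocked by [0,5]×[3,5], reject
20. q=(15,5) nearest=3 d=7 new=(10,4) → blocked by [9,12]×[3,5], reject
21. q=(7,0) nearest=2 d=1 new=(7,0) → add node 4 parent=2 cost=5
22. q=(23,8) nearest=3 d=15 new=(10,4) → blocked by [9,12]×[3,5], reject

Path: 0 1 2 4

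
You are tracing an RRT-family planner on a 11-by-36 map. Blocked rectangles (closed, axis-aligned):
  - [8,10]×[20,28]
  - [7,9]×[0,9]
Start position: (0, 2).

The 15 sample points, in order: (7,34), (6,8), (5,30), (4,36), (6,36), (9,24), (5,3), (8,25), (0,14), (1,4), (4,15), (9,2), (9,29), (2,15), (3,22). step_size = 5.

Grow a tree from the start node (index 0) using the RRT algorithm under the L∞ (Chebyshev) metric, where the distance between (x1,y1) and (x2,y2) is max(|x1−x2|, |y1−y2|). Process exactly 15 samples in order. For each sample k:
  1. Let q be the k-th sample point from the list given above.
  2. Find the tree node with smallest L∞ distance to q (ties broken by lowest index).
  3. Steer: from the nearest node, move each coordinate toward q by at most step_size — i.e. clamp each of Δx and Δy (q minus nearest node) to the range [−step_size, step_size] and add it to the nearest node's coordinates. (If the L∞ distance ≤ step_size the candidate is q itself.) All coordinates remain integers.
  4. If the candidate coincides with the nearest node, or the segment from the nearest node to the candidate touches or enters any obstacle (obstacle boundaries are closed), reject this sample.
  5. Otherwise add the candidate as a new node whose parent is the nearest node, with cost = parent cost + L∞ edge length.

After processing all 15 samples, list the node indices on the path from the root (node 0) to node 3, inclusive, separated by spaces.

1. q=(7,34) nearest=0 d=32 new=(5,7) → add node 1 parent=0 cost=5
2. q=(6,8) nearest=1 d=1 new=(6,8) → add node 2 parent=1 cost=6
3. q=(5,30) nearest=2 d=22 new=(5,13) → add node 3 parent=2 cost=11
4. q=(4,36) nearest=3 d=23 new=(4,18) → add node 4 parent=3 cost=16
5. q=(6,36) nearest=4 d=18 new=(6,23) → add node 5 parent=4 cost=21
6. q=(9,24) nearest=5 d=3 new=(9,24) → blocked by [8,10]×[20,28], reject
7. q=(5,3) nearest=1 d=4 new=(5,3) → add node 6 parent=1 cost=9
8. q=(8,25) nearest=5 d=2 new=(8,25) → blocked by [8,10]×[20,28], reject
9. q=(0,14) nearest=4 d=4 new=(0,14) → add node 7 parent=4 cost=20
10. q=(1,4) nearest=0 d=2 new=(1,4) → add node 8 parent=0 cost=2
11. q=(4,15) nearest=3 d=2 new=(4,15) → add node 9 parent=3 cost=13
12. q=(9,2) nearest=6 d=4 new=(9,2) → blocked by [7,9]×[0,9], reject
13. q=(9,29) nearest=5 d=6 new=(9,28) → blocked by [8,10]×[20,28], reject
14. q=(2,15) nearest=7 d=2 new=(2,15) → add node 10 parent=7 cost=22
15. q=(3,22) nearest=5 d=3 new=(3,22) → add node 11 parent=5 cost=24

Path: 0 1 2 3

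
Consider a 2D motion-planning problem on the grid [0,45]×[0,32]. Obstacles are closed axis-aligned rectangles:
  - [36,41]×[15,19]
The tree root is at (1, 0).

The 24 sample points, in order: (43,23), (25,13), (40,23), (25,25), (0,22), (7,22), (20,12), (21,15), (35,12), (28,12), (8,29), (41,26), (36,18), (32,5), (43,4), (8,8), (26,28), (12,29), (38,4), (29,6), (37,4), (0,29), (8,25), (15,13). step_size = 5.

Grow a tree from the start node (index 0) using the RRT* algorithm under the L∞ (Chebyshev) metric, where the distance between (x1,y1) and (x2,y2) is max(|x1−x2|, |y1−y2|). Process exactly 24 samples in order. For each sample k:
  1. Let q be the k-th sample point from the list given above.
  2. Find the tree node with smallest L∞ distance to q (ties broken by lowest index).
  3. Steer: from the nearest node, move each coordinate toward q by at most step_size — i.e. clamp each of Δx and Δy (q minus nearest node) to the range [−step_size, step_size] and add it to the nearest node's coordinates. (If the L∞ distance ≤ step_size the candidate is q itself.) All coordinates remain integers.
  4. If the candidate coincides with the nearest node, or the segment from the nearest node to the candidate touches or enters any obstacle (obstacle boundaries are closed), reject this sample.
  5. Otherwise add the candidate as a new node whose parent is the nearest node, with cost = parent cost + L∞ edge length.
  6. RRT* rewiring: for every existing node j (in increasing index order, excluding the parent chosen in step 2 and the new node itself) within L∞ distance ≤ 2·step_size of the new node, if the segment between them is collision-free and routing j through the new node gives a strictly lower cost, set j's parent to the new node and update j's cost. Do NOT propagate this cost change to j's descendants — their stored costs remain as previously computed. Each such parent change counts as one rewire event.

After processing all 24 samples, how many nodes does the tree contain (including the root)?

1. q=(43,23) nearest=0 d=42 new=(6,5) → add node 1 parent=0 cost=5
2. q=(25,13) nearest=1 d=19 new=(11,10) → add node 2 parent=1 cost=10
3. q=(40,23) nearest=2 d=29 new=(16,15) → add node 3 parent=2 cost=15
4. q=(25,25) nearest=3 d=10 new=(21,20) → add node 4 parent=3 cost=20
5. q=(0,22) nearest=2 d=12 new=(6,15) → add node 5 parent=2 cost=15
6. q=(7,22) nearest=5 d=7 new=(7,20) → add node 6 parent=5 cost=20
7. q=(20,12) nearest=3 d=4 new=(20,12) → add node 7 parent=3 cost=19
8. q=(21,15) nearest=7 d=3 new=(21,15) → add node 8 parent=7 cost=22
9. q=(35,12) nearest=4 d=14 new=(26,15) → add node 9 parent=4 cost=25
10. q=(28,12) nearest=9 d=3 new=(28,12) → add node 10 parent=9 cost=28
11. q=(8,29) nearest=6 d=9 new=(8,25) → add node 11 parent=6 cost=25
12. q=(41,26) nearest=10 d=14 new=(33,17) → add node 12 parent=10 cost=33
13. q=(36,18) nearest=12 d=3 new=(36,18) → blocked by [36,41]×[15,19], reject
14. q=(32,5) nearest=10 d=7 new=(32,7) → add node 13 parent=10 cost=33
15. q=(43,4) nearest=13 d=11 new=(37,4) → add node 14 parent=13 cost=38
16. q=(8,8) nearest=1 d=3 new=(8,8) → add node 15 parent=1 cost=8
17. q=(26,28) nearest=4 d=8 new=(26,25) → add node 16 parent=4 cost=25
18. q=(12,29) nearest=11 d=4 new=(12,29) → add node 17 parent=11 cost=29
19. q=(38,4) nearest=14 d=1 new=(38,4) → add node 18 parent=14 cost=39
20. q=(29,6) nearest=13 d=3 new=(29,6) → add node 19 parent=13 cost=36
21. q=(37,4) nearest=14 d=0 → coincident, reject
22. q=(0,29) nearest=11 d=8 new=(3,29) → add node 20 parent=11 cost=30
23. q=(8,25) nearest=11 d=0 → coincident, reject
24. q=(15,13) nearest=3 d=2 new=(15,13) → add node 21 parent=3 cost=17

Node count: 22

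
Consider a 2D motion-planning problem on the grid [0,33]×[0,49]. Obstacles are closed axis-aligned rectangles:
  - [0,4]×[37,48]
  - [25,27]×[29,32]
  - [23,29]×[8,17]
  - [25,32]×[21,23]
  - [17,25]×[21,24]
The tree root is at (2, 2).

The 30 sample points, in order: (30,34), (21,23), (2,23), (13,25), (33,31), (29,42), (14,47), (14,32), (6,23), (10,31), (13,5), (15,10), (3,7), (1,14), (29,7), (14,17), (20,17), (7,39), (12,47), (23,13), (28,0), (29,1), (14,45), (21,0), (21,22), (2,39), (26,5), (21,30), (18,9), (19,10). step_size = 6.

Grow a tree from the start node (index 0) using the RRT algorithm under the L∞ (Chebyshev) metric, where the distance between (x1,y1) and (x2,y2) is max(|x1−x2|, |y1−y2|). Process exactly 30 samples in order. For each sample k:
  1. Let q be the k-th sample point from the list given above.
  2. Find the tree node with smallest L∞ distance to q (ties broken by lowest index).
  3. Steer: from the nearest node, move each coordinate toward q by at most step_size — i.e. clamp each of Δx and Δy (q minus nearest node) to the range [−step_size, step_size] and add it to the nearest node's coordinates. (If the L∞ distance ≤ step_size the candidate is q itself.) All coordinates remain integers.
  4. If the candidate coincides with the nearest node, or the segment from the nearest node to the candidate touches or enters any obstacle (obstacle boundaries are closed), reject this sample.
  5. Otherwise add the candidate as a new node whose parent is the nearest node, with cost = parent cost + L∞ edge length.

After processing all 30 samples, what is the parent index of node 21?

Parent of node 21: 18

1. q=(30,34) nearest=0 d=32 new=(8,8) → add node 1 parent=0 cost=6
2. q=(21,23) nearest=1 d=15 new=(14,14) → add node 2 parent=1 cost=12
3. q=(2,23) nearest=2 d=12 new=(8,20) → add node 3 parent=2 cost=18
4. q=(13,25) nearest=3 d=5 new=(13,25) → add node 4 parent=3 cost=23
5. q=(33,31) nearest=2 d=19 new=(20,20) → add node 5 parent=2 cost=18
6. q=(29,42) nearest=4 d=17 new=(19,31) → add node 6 parent=4 cost=29
7. q=(14,47) nearest=6 d=16 new=(14,37) → add node 7 parent=6 cost=35
8. q=(14,32) nearest=6 d=5 new=(14,32) → add node 8 parent=6 cost=34
9. q=(6,23) nearest=3 d=3 new=(6,23) → add node 9 parent=3 cost=21
10. q=(10,31) nearest=8 d=4 new=(10,31) → add node 10 parent=8 cost=38
11. q=(13,5) nearest=1 d=5 new=(13,5) → add node 11 parent=1 cost=11
12. q=(15,10) nearest=2 d=4 new=(15,10) → add node 12 parent=2 cost=16
13. q=(3,7) nearest=0 d=5 new=(3,7) → add node 13 parent=0 cost=5
14. q=(1,14) nearest=1 d=7 new=(2,14) → add node 14 parent=1 cost=12
15. q=(29,7) nearest=5 d=13 new=(26,14) → blocked by [23,29]×[8,17], reject
16. q=(14,17) nearest=2 d=3 new=(14,17) → add node 15 parent=2 cost=15
17. q=(20,17) nearest=5 d=3 new=(20,17) → add node 16 parent=5 cost=21
18. q=(7,39) nearest=7 d=7 new=(8,39) → add node 17 parent=7 cost=41
19. q=(12,47) nearest=17 d=8 new=(12,45) → add node 18 parent=17 cost=47
20. q=(23,13) nearest=16 d=4 new=(23,13) → blocked by [23,29]×[8,17], reject
21. q=(28,0) nearest=12 d=13 new=(21,4) → add node 19 parent=12 cost=22
22. q=(29,1) nearest=19 d=8 new=(27,1) → add node 20 parent=19 cost=28
23. q=(14,45) nearest=18 d=2 new=(14,45) → add node 21 parent=18 cost=49
24. q=(21,0) nearest=19 d=4 new=(21,0) → add node 22 parent=19 cost=26
25. q=(21,22) nearest=5 d=2 new=(21,22) → blocked by [17,25]×[21,24], reject
26. q=(2,39) nearest=17 d=6 new=(2,39) → blocked by [0,4]×[37,48], reject
27. q=(26,5) nearest=20 d=4 new=(26,5) → add node 23 parent=20 cost=32
28. q=(21,30) nearest=6 d=2 new=(21,30) → add node 24 parent=6 cost=31
29. q=(18,9) nearest=12 d=3 new=(18,9) → add node 25 parent=12 cost=19
30. q=(19,10) nearest=25 d=1 new=(19,10) → add node 26 parent=25 cost=20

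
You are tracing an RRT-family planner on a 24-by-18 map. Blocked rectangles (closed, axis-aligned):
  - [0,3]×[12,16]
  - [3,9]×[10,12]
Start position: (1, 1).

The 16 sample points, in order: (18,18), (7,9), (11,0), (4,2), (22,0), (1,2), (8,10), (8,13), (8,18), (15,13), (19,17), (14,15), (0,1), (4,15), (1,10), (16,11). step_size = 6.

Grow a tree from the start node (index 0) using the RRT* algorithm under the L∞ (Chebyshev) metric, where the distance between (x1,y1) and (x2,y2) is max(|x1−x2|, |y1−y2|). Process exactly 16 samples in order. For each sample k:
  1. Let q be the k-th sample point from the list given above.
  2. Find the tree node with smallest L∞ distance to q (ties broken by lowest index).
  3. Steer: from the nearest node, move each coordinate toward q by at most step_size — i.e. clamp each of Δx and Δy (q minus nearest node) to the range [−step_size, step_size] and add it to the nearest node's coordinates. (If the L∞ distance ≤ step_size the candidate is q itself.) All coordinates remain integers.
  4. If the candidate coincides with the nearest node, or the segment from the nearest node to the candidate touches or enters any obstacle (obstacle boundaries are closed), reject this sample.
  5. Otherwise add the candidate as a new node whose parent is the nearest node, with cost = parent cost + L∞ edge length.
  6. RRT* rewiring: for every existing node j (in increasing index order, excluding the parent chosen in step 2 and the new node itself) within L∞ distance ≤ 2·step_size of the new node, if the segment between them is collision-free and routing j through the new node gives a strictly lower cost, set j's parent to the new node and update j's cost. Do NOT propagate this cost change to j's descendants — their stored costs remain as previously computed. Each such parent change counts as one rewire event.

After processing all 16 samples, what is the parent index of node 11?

1. q=(18,18) nearest=0 d=17 new=(7,7) → add node 1 parent=0 cost=6
2. q=(7,9) nearest=1 d=2 new=(7,9) → add node 2 parent=1 cost=8
3. q=(11,0) nearest=1 d=7 new=(11,1) → add node 3 parent=1 cost=12
4. q=(4,2) nearest=0 d=3 new=(4,2) → add node 4 parent=0 cost=3; rewire 3→4 (10<12)
5. q=(22,0) nearest=3 d=11 new=(17,0) → add node 5 parent=3 cost=16
6. q=(1,2) nearest=0 d=1 new=(1,2) → add node 6 parent=0 cost=1
7. q=(8,10) nearest=2 d=1 new=(8,10) → blocked by [3,9]×[10,12], reject
8. q=(8,13) nearest=2 d=4 new=(8,13) → blocked by [3,9]×[10,12], reject
9. q=(8,18) nearest=2 d=9 new=(8,15) → blocked by [3,9]×[10,12], reject
10. q=(15,13) nearest=1 d=8 new=(13,13) → add node 7 parent=1 cost=12
11. q=(19,17) nearest=7 d=6 new=(19,17) → add node 8 parent=7 cost=18
12. q=(14,15) nearest=7 d=2 new=(14,15) → add node 9 parent=7 cost=14
13. q=(0,1) nearest=0 d=1 new=(0,1) → add node 10 parent=0 cost=1
14. q=(4,15) nearest=2 d=6 new=(4,15) → blocked by [3,9]×[10,12], reject
15. q=(1,10) nearest=1 d=6 new=(1,10) → add node 11 parent=1 cost=12
16. q=(16,11) nearest=7 d=3 new=(16,11) → add node 12 parent=7 cost=15

Parent of node 11: 1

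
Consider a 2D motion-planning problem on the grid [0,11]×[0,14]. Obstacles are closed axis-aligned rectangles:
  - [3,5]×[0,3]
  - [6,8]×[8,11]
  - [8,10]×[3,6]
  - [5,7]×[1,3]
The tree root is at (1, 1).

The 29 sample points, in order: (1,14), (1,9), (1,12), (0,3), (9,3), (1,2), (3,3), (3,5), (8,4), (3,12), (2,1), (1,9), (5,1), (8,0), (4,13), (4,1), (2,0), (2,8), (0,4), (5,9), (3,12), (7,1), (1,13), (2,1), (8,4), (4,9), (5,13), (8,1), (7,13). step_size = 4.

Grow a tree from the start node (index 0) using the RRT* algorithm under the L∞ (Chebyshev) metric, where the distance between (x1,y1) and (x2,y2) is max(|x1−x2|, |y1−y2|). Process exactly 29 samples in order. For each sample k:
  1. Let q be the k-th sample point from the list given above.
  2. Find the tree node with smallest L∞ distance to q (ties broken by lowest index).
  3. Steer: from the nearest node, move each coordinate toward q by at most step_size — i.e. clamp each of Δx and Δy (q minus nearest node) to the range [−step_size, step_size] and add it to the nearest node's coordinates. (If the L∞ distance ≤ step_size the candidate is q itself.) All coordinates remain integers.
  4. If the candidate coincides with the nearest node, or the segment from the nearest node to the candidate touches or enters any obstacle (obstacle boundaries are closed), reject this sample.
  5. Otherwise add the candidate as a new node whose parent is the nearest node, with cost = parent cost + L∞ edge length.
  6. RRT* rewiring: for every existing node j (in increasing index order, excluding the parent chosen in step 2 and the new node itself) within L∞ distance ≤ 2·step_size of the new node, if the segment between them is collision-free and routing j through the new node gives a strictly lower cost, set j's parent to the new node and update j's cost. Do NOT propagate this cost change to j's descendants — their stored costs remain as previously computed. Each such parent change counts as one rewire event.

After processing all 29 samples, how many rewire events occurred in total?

1. q=(1,14) nearest=0 d=13 new=(1,5) → add node 1 parent=0 cost=4
2. q=(1,9) nearest=1 d=4 new=(1,9) → add node 2 parent=1 cost=8
3. q=(1,12) nearest=2 d=3 new=(1,12) → add node 3 parent=2 cost=11
4. q=(0,3) nearest=0 d=2 new=(0,3) → add node 4 parent=0 cost=2
5. q=(9,3) nearest=0 d=8 new=(5,3) → blocked by [3,5]×[0,3], reject
6. q=(1,2) nearest=0 d=1 new=(1,2) → add node 5 parent=0 cost=1
7. q=(3,3) nearest=0 d=2 new=(3,3) → blocked by [3,5]×[0,3], reject
8. q=(3,5) nearest=1 d=2 new=(3,5) → add node 6 parent=1 cost=6
9. q=(8,4) nearest=6 d=5 new=(7,4) → add node 7 parent=6 cost=10
10. q=(3,12) nearest=3 d=2 new=(3,12) → add node 8 parent=3 cost=13
11. q=(2,1) nearest=0 d=1 new=(2,1) → add node 9 parent=0 cost=1; rewire 6→9 (5<6)
12. q=(1,9) nearest=2 d=0 → coincident, reject
13. q=(5,1) nearest=7 d=3 new=(5,1) → blocked by [3,5]×[0,3], reject
14. q=(8,0) nearest=7 d=4 new=(8,0) → add node 10 parent=7 cost=14
15. q=(4,13) nearest=8 d=1 new=(4,13) → add node 11 parent=8 cost=14
16. q=(4,1) nearest=9 d=2 new=(4,1) → blocked by [3,5]×[0,3], reject
17. q=(2,0) nearest=0 d=1 new=(2,0) → add node 12 parent=0 cost=1
18. q=(2,8) nearest=2 d=1 new=(2,8) → add node 13 parent=2 cost=9
19. q=(0,4) nearest=1 d=1 new=(0,4) → add node 14 parent=1 cost=5
20. q=(5,9) nearest=8 d=3 new=(5,9) → add node 15 parent=8 cost=16
21. q=(3,12) nearest=8 d=0 → coincident, reject
22. q=(7,1) nearest=10 d=1 new=(7,1) → blocked by [5,7]×[1,3], reject
23. q=(1,13) nearest=3 d=1 new=(1,13) → add node 16 parent=3 cost=12
24. q=(2,1) nearest=9 d=0 → coincident, reject
25. q=(8,4) nearest=7 d=1 new=(8,4) → blocked by [8,10]×[3,6], reject
26. q=(4,9) nearest=15 d=1 new=(4,9) → add node 17 parent=15 cost=17
27. q=(5,13) nearest=11 d=1 new=(5,13) → add node 18 parent=11 cost=15
28. q=(8,1) nearest=10 d=1 new=(8,1) → add node 19 parent=10 cost=15
29. q=(7,13) nearest=18 d=2 new=(7,13) → add node 20 parent=18 cost=17

Rewire events: 1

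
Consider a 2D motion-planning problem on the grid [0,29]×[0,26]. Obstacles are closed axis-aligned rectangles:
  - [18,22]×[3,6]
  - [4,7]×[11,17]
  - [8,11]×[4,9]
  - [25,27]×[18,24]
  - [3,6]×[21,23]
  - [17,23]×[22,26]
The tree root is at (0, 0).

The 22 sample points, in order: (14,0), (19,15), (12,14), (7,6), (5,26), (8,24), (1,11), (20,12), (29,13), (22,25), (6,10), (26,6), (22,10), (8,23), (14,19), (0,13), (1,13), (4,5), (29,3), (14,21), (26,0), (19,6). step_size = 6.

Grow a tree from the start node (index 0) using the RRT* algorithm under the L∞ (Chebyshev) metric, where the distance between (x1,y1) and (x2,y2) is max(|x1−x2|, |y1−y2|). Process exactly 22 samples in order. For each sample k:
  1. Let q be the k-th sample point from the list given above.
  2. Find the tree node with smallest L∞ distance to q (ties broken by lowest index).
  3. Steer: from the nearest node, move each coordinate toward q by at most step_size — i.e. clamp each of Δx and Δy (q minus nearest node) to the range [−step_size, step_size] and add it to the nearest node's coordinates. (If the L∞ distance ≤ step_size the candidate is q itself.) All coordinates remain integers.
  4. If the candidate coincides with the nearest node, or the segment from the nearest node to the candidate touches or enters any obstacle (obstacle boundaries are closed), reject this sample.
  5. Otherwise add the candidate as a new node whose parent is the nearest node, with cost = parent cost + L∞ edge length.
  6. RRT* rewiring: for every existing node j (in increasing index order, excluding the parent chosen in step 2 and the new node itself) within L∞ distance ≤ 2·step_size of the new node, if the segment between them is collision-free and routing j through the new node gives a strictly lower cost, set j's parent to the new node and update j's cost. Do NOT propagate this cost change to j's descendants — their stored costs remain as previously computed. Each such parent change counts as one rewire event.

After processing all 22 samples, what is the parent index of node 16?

1. q=(14,0) nearest=0 d=14 new=(6,0) → add node 1 parent=0 cost=6
2. q=(19,15) nearest=1 d=15 new=(12,6) → blocked by [8,11]×[4,9], reject
3. q=(12,14) nearest=0 d=14 new=(6,6) → add node 2 parent=0 cost=6
4. q=(7,6) nearest=2 d=1 new=(7,6) → add node 3 parent=2 cost=7
5. q=(5,26) nearest=2 d=20 new=(5,12) → blocked by [4,7]×[11,17], reject
6. q=(8,24) nearest=2 d=18 new=(8,12) → add node 4 parent=2 cost=12
7. q=(1,11) nearest=2 d=5 new=(1,11) → add node 5 parent=2 cost=11
8. q=(20,12) nearest=4 d=12 new=(14,12) → add node 6 parent=4 cost=18
9. q=(29,13) nearest=6 d=15 new=(20,13) → add node 7 parent=6 cost=24
10. q=(22,25) nearest=7 d=12 new=(22,19) → add node 8 parent=7 cost=30
11. q=(6,10) nearest=4 d=2 new=(6,10) → blocked by [4,7]×[11,17], reject
12. q=(26,6) nearest=7 d=7 new=(26,7) → add node 9 parent=7 cost=30
13. q=(22,10) nearest=7 d=3 new=(22,10) → add node 10 parent=7 cost=27
14. q=(8,23) nearest=4 d=11 new=(8,18) → add node 11 parent=4 cost=18
15. q=(14,19) nearest=7 d=6 new=(14,19) → add node 12 parent=7 cost=30
16. q=(0,13) nearest=5 d=2 new=(0,13) → add node 13 parent=5 cost=13
17. q=(1,13) nearest=13 d=1 new=(1,13) → add node 14 parent=13 cost=14
18. q=(4,5) nearest=2 d=2 new=(4,5) → add node 15 parent=2 cost=8
19. q=(29,3) nearest=9 d=4 new=(29,3) → add node 16 parent=9 cost=34
20. q=(14,21) nearest=12 d=2 new=(14,21) → add node 17 parent=12 cost=32
21. q=(26,0) nearest=16 d=3 new=(26,0) → add node 18 parent=16 cost=37
22. q=(19,6) nearest=10 d=4 new=(19,6) → blocked by [18,22]×[3,6], reject

Parent of node 16: 9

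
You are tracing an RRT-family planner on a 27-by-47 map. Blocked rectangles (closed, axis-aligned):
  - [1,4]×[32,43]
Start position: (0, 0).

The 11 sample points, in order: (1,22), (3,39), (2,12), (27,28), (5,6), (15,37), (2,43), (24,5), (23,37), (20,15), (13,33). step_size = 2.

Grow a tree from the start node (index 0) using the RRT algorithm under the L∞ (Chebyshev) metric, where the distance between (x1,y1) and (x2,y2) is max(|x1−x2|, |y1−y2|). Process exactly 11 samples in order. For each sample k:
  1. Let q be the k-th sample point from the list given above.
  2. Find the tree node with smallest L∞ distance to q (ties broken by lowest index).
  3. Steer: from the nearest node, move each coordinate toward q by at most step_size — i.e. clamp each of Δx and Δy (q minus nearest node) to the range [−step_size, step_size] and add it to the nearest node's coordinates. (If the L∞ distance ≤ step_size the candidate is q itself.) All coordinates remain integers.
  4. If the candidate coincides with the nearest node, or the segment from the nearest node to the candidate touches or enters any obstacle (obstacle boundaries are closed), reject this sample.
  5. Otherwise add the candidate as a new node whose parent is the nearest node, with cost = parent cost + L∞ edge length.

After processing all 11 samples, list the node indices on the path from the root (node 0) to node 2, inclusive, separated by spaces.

1. q=(1,22) nearest=0 d=22 new=(1,2) → add node 1 parent=0 cost=2
2. q=(3,39) nearest=1 d=37 new=(3,4) → add node 2 parent=1 cost=4
3. q=(2,12) nearest=2 d=8 new=(2,6) → add node 3 parent=2 cost=6
4. q=(27,28) nearest=2 d=24 new=(5,6) → add node 4 parent=2 cost=6
5. q=(5,6) nearest=4 d=0 → coincident, reject
6. q=(15,37) nearest=3 d=31 new=(4,8) → add node 5 parent=3 cost=8
7. q=(2,43) nearest=5 d=35 new=(2,10) → add node 6 parent=5 cost=10
8. q=(24,5) nearest=4 d=19 new=(7,5) → add node 7 parent=4 cost=8
9. q=(23,37) nearest=6 d=27 new=(4,12) → add node 8 parent=6 cost=12
10. q=(20,15) nearest=7 d=13 new=(9,7) → add node 9 parent=7 cost=10
11. q=(13,33) nearest=8 d=21 new=(6,14) → add node 10 parent=8 cost=14

Path: 0 1 2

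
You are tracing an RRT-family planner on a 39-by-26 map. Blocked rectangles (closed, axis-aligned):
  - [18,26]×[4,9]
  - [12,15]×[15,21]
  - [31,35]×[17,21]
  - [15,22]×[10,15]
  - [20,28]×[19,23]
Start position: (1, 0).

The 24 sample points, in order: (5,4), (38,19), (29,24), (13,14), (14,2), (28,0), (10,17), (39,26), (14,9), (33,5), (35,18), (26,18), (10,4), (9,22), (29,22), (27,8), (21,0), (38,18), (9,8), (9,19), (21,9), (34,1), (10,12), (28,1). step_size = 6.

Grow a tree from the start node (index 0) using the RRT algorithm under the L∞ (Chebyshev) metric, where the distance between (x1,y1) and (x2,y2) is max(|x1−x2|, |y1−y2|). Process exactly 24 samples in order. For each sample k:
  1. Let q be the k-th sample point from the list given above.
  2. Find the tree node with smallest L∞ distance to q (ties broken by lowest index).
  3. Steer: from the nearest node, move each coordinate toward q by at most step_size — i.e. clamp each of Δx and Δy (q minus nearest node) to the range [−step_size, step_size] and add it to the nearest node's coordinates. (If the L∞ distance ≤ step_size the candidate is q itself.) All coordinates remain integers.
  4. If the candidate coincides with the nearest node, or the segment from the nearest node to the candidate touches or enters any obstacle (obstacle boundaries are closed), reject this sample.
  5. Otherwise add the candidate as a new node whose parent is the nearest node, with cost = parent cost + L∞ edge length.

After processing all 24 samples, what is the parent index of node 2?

Parent of node 2: 1

1. q=(5,4) nearest=0 d=4 new=(5,4) → add node 1 parent=0 cost=4
2. q=(38,19) nearest=1 d=33 new=(11,10) → add node 2 parent=1 cost=10
3. q=(29,24) nearest=2 d=18 new=(17,16) → blocked by [15,22]×[10,15], reject
4. q=(13,14) nearest=2 d=4 new=(13,14) → add node 3 parent=2 cost=14
5. q=(14,2) nearest=2 d=8 new=(14,4) → add node 4 parent=2 cost=16
6. q=(28,0) nearest=4 d=14 new=(20,0) → add node 5 parent=4 cost=22
7. q=(10,17) nearest=3 d=3 new=(10,17) → blocked by [12,15]×[15,21], reject
8. q=(39,26) nearest=4 d=25 new=(20,10) → blocked by [18,26]×[4,9], reject
9. q=(14,9) nearest=2 d=3 new=(14,9) → add node 6 parent=2 cost=13
10. q=(33,5) nearest=5 d=13 new=(26,5) → blocked by [18,26]×[4,9], reject
11. q=(35,18) nearest=5 d=18 new=(26,6) → blocked by [18,26]×[4,9], reject
12. q=(26,18) nearest=6 d=12 new=(20,15) → blocked by [15,22]×[10,15], reject
13. q=(10,4) nearest=4 d=4 new=(10,4) → add node 7 parent=4 cost=20
14. q=(9,22) nearest=3 d=8 new=(9,20) → blocked by [12,15]×[15,21], reject
15. q=(29,22) nearest=6 d=15 new=(20,15) → blocked by [15,22]×[10,15], reject
16. q=(27,8) nearest=5 d=8 new=(26,6) → blocked by [18,26]×[4,9], reject
17. q=(21,0) nearest=5 d=1 new=(21,0) → add node 8 parent=5 cost=23
18. q=(38,18) nearest=5 d=18 new=(26,6) → blocked by [18,26]×[4,9], reject
19. q=(9,8) nearest=2 d=2 new=(9,8) → add node 9 parent=2 cost=12
20. q=(9,19) nearest=3 d=5 new=(9,19) → blocked by [12,15]×[15,21], reject
21. q=(21,9) nearest=4 d=7 new=(20,9) → blocked by [18,26]×[4,9], reject
22. q=(34,1) nearest=8 d=13 new=(27,1) → add node 10 parent=8 cost=29
23. q=(10,12) nearest=2 d=2 new=(10,12) → add node 11 parent=2 cost=12
24. q=(28,1) nearest=10 d=1 new=(28,1) → add node 12 parent=10 cost=30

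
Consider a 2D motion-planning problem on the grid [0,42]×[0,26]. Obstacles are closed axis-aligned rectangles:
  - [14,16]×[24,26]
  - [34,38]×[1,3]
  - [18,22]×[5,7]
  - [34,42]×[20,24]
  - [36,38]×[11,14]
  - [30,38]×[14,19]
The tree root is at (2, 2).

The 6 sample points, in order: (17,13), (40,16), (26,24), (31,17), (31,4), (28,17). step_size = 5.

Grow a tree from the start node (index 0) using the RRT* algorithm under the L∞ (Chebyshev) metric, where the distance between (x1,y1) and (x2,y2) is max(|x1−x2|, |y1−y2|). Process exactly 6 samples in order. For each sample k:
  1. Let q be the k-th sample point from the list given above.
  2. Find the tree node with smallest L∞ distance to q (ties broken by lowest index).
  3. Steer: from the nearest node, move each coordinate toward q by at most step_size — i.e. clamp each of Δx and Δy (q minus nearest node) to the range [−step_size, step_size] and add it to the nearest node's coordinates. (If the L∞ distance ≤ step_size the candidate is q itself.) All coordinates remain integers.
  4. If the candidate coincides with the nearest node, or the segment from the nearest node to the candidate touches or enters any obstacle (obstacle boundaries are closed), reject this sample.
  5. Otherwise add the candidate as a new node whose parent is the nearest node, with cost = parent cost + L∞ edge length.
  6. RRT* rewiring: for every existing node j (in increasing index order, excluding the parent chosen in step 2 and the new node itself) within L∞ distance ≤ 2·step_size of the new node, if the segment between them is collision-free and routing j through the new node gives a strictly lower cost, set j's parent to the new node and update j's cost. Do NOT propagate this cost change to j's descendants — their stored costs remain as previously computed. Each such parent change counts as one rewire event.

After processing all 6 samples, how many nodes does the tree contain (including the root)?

1. q=(17,13) nearest=0 d=15 new=(7,7) → add node 1 parent=0 cost=5
2. q=(40,16) nearest=1 d=33 new=(12,12) → add node 2 parent=1 cost=10
3. q=(26,24) nearest=2 d=14 new=(17,17) → add node 3 parent=2 cost=15
4. q=(31,17) nearest=3 d=14 new=(22,17) → add node 4 parent=3 cost=20
5. q=(31,4) nearest=4 d=13 new=(27,12) → add node 5 parent=4 cost=25
6. q=(28,17) nearest=5 d=5 new=(28,17) → add node 6 parent=5 cost=30

Node count: 7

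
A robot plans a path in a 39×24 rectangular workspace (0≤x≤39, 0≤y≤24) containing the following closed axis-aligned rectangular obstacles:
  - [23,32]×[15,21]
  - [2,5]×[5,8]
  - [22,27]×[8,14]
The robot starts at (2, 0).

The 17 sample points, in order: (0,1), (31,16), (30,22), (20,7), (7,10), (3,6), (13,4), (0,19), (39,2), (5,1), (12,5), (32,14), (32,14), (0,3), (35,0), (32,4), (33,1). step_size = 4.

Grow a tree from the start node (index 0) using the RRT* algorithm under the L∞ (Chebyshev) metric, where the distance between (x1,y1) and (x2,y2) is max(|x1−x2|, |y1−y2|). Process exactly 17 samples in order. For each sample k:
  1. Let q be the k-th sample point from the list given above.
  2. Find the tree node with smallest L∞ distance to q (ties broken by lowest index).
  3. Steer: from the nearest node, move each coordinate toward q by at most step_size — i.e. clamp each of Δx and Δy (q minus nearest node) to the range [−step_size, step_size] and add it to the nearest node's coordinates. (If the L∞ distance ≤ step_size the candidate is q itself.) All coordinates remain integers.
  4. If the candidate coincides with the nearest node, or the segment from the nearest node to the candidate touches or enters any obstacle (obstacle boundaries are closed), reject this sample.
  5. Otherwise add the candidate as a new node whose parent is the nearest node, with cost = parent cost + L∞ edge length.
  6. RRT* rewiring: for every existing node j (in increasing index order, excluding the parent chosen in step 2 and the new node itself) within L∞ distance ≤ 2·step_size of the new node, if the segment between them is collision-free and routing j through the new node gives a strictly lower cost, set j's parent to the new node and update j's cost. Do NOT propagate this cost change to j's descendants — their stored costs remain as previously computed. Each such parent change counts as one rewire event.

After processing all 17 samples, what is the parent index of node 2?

1. q=(0,1) nearest=0 d=2 new=(0,1) → add node 1 parent=0 cost=2
2. q=(31,16) nearest=0 d=29 new=(6,4) → add node 2 parent=0 cost=4
3. q=(30,22) nearest=2 d=24 new=(10,8) → add node 3 parent=2 cost=8
4. q=(20,7) nearest=3 d=10 new=(14,7) → add node 4 parent=3 cost=12
5. q=(7,10) nearest=3 d=3 new=(7,10) → add node 5 parent=3 cost=11
6. q=(3,6) nearest=2 d=3 new=(3,6) → blocked by [2,5]×[5,8], reject
7. q=(13,4) nearest=4 d=3 new=(13,4) → add node 6 parent=4 cost=15
8. q=(0,19) nearest=5 d=9 new=(3,14) → add node 7 parent=5 cost=15
9. q=(39,2) nearest=4 d=25 new=(18,3) → add node 8 parent=4 cost=16
10. q=(5,1) nearest=0 d=3 new=(5,1) → add node 9 parent=0 cost=3; rewire 6→9 (11<15)
11. q=(12,5) nearest=6 d=1 new=(12,5) → add node 10 parent=6 cost=12
12. q=(32,14) nearest=8 d=14 new=(22,7) → add node 11 parent=8 cost=20
13. q=(32,14) nearest=11 d=10 new=(26,11) → blocked by [22,27]×[8,14], reject
14. q=(0,3) nearest=1 d=2 new=(0,3) → add node 12 parent=1 cost=4
15. q=(35,0) nearest=11 d=13 new=(26,3) → add node 13 parent=11 cost=24
16. q=(32,4) nearest=13 d=6 new=(30,4) → add node 14 parent=13 cost=28
17. q=(33,1) nearest=14 d=3 new=(33,1) → add node 15 parent=14 cost=31

Parent of node 2: 0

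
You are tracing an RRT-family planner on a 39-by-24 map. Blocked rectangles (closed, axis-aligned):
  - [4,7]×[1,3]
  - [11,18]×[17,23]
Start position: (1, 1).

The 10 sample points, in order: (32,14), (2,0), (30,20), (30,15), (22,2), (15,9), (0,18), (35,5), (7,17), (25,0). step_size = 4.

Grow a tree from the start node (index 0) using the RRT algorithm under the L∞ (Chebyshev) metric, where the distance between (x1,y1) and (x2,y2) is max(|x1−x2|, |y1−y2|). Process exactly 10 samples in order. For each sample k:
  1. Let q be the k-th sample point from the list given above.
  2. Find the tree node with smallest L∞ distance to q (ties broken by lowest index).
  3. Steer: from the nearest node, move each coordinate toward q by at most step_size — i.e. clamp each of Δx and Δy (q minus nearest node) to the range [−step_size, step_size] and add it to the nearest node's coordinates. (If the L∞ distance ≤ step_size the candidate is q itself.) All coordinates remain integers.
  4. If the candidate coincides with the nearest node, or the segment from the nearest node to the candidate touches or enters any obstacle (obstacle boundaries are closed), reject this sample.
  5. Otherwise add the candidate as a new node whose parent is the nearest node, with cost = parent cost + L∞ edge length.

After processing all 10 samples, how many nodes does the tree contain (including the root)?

1. q=(32,14) nearest=0 d=31 new=(5,5) → add node 1 parent=0 cost=4
2. q=(2,0) nearest=0 d=1 new=(2,0) → add node 2 parent=0 cost=1
3. q=(30,20) nearest=1 d=25 new=(9,9) → add node 3 parent=1 cost=8
4. q=(30,15) nearest=3 d=21 new=(13,13) → add node 4 parent=3 cost=12
5. q=(22,2) nearest=4 d=11 new=(17,9) → add node 5 parent=4 cost=16
6. q=(15,9) nearest=5 d=2 new=(15,9) → add node 6 parent=5 cost=18
7. q=(0,18) nearest=3 d=9 new=(5,13) → add node 7 parent=3 cost=12
8. q=(35,5) nearest=5 d=18 new=(21,5) → add node 8 parent=5 cost=20
9. q=(7,17) nearest=7 d=4 new=(7,17) → add node 9 parent=7 cost=16
10. q=(25,0) nearest=8 d=5 new=(25,1) → add node 10 parent=8 cost=24

Node count: 11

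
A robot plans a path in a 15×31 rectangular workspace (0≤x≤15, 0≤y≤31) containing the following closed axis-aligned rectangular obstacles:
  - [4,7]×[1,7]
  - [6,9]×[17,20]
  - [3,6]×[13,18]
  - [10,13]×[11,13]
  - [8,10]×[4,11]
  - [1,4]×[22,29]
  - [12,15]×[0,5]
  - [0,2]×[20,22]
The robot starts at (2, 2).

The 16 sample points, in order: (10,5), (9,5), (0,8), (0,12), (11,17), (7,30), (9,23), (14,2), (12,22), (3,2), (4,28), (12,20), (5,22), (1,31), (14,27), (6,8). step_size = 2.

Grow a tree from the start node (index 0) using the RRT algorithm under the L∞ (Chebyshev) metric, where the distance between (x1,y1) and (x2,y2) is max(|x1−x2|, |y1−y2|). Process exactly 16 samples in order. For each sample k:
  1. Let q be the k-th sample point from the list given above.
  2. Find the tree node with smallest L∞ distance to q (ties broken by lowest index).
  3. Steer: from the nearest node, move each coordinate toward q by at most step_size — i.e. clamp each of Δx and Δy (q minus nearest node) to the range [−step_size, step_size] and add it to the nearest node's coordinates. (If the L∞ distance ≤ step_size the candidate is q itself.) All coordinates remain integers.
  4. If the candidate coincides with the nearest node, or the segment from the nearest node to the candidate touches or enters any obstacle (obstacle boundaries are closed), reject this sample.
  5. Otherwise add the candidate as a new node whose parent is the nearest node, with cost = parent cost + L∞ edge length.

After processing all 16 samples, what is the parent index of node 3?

Parent of node 3: 2

1. q=(10,5) nearest=0 d=8 new=(4,4) → blocked by [4,7]×[1,7], reject
2. q=(9,5) nearest=0 d=7 new=(4,4) → blocked by [4,7]×[1,7], reject
3. q=(0,8) nearest=0 d=6 new=(0,4) → add node 1 parent=0 cost=2
4. q=(0,12) nearest=1 d=8 new=(0,6) → add node 2 parent=1 cost=4
5. q=(11,17) nearest=2 d=11 new=(2,8) → add node 3 parent=2 cost=6
6. q=(7,30) nearest=3 d=22 new=(4,10) → add node 4 parent=3 cost=8
7. q=(9,23) nearest=4 d=13 new=(6,12) → add node 5 parent=4 cost=10
8. q=(14,2) nearest=4 d=10 new=(6,8) → add node 6 parent=4 cost=10
9. q=(12,22) nearest=5 d=10 new=(8,14) → add node 7 parent=5 cost=12
10. q=(3,2) nearest=0 d=1 new=(3,2) → add node 8 parent=0 cost=1
11. q=(4,28) nearest=7 d=14 new=(6,16) → blocked by [3,6]×[13,18], reject
12. q=(12,20) nearest=7 d=6 new=(10,16) → add node 9 parent=7 cost=14
13. q=(5,22) nearest=9 d=6 new=(8,18) → blocked by [6,9]×[17,20], reject
14. q=(1,31) nearest=9 d=15 new=(8,18) → blocked by [6,9]×[17,20], reject
15. q=(14,27) nearest=9 d=11 new=(12,18) → add node 10 parent=9 cost=16
16. q=(6,8) nearest=6 d=0 → coincident, reject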